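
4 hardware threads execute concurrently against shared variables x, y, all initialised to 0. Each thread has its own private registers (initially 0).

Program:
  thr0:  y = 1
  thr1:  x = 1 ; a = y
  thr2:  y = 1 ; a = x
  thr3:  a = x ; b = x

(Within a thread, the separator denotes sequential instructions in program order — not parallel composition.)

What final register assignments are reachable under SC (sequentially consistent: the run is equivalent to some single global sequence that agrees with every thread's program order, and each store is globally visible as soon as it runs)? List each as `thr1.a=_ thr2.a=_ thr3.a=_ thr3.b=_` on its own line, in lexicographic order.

thr1.a=0 thr2.a=1 thr3.a=0 thr3.b=0
thr1.a=0 thr2.a=1 thr3.a=0 thr3.b=1
thr1.a=0 thr2.a=1 thr3.a=1 thr3.b=1
thr1.a=1 thr2.a=0 thr3.a=0 thr3.b=0
thr1.a=1 thr2.a=0 thr3.a=0 thr3.b=1
thr1.a=1 thr2.a=0 thr3.a=1 thr3.b=1
thr1.a=1 thr2.a=1 thr3.a=0 thr3.b=0
thr1.a=1 thr2.a=1 thr3.a=0 thr3.b=1
thr1.a=1 thr2.a=1 thr3.a=1 thr3.b=1

outcome vector order: (thr1.a,thr2.a,thr3.a,thr3.b)
|SC outcomes| = 9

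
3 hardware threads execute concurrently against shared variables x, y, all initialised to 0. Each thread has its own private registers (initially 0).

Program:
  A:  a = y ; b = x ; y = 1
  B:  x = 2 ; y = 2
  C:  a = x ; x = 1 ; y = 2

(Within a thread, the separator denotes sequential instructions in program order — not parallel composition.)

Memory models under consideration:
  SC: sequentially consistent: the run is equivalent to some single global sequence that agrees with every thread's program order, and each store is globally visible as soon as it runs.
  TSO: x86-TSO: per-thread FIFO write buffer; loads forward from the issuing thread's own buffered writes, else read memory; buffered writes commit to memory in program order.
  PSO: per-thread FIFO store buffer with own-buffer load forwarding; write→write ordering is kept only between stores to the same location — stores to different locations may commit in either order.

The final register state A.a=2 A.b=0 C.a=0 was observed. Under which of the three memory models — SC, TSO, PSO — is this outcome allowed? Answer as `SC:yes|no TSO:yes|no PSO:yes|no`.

SC:no TSO:no PSO:yes

outcome vector order: (A.a,A.b,C.a)
SC (10): 000 002 010 012 020 022 210 212 220 222
TSO (10): 000 002 010 012 020 022 210 212 220 222
PSO (12): 000 002 010 012 020 022 200 202 210 212 220 222
target 200 ∈ {PSO}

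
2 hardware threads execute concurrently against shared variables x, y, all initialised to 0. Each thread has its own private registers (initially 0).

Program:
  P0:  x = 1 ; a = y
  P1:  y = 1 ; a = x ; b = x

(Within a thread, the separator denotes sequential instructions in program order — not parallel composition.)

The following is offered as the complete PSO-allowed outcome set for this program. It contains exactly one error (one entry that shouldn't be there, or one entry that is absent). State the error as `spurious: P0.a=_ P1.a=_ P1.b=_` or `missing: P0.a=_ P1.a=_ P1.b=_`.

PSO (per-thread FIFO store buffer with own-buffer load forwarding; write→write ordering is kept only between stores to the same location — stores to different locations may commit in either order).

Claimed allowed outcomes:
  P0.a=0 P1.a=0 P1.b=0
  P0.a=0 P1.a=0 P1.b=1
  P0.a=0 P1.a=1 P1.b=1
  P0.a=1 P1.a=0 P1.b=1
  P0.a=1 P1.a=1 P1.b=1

outcome vector order: (P0.a,P1.a,P1.b)
[PSO] allowed = {0/0/0 0/0/1 0/1/1 1/0/0 1/0/1 1/1/1}
PSO∖claimed = {1/0/0}

missing: P0.a=1 P1.a=0 P1.b=0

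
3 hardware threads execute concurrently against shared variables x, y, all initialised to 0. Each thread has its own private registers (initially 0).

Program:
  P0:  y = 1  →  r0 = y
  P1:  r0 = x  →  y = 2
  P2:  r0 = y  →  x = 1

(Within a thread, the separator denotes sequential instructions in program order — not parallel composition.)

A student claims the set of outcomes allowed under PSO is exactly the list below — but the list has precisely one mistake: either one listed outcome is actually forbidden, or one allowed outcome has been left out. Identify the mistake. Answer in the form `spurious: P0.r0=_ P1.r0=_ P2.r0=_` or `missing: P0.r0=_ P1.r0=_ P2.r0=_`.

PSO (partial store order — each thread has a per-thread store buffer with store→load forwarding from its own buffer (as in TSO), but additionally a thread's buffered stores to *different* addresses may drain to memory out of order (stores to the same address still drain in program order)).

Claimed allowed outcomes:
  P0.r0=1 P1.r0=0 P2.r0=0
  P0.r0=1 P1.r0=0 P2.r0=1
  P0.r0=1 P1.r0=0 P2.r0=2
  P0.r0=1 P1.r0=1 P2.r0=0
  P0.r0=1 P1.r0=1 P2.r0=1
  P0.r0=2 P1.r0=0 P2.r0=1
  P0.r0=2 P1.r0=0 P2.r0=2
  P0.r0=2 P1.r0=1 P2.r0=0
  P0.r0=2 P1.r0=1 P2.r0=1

missing: P0.r0=2 P1.r0=0 P2.r0=0

outcome vector order: (P0.r0,P1.r0,P2.r0)
under PSO → (1,0,0) (1,0,1) (1,0,2) (1,1,0) (1,1,1) (2,0,0) (2,0,1) (2,0,2) (2,1,0) (2,1,1)
PSO∖claimed = {(2,0,0)}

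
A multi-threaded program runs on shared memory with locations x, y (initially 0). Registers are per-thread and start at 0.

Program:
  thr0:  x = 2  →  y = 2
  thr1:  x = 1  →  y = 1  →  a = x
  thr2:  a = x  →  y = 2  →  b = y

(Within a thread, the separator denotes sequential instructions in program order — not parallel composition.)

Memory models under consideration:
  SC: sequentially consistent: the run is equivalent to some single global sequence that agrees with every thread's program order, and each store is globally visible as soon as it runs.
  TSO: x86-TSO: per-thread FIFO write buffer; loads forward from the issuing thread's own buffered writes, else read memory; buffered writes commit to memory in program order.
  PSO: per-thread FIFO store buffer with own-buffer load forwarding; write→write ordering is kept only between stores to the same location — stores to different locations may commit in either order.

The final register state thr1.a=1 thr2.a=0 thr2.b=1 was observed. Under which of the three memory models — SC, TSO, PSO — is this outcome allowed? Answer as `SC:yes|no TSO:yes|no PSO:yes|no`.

outcome vector order: (thr1.a,thr2.a,thr2.b)
under SC → 101 102 111 112 121 122 201 202 211 212 221 222
under TSO → 101 102 111 112 121 122 201 202 211 212 221 222
under PSO → 101 102 111 112 121 122 201 202 211 212 221 222
target 101 ∈ {SC,TSO,PSO}

SC:yes TSO:yes PSO:yes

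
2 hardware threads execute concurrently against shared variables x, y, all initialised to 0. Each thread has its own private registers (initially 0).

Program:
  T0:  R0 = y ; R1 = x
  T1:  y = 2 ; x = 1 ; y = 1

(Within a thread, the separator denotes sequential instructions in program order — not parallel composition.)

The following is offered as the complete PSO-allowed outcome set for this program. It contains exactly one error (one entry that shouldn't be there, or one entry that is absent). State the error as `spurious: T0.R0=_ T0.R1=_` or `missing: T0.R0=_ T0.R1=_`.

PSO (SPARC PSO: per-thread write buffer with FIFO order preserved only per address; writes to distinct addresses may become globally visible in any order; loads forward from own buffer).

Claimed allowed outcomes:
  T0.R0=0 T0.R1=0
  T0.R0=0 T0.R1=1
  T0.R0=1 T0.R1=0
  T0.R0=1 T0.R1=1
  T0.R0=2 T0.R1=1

outcome vector order: (T0.R0,T0.R1)
under PSO → (0,0); (0,1); (1,0); (1,1); (2,0); (2,1)
PSO∖claimed = {(2,0)}

missing: T0.R0=2 T0.R1=0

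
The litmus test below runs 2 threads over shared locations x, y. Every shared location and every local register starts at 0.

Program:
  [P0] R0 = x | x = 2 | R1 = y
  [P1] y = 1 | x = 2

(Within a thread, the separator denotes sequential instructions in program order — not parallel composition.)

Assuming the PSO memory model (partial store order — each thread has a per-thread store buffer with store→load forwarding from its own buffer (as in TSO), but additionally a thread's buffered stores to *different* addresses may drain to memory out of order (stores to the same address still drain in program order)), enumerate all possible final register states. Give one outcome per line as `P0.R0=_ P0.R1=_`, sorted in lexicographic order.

outcome vector order: (P0.R0,P0.R1)
|PSO outcomes| = 4

P0.R0=0 P0.R1=0
P0.R0=0 P0.R1=1
P0.R0=2 P0.R1=0
P0.R0=2 P0.R1=1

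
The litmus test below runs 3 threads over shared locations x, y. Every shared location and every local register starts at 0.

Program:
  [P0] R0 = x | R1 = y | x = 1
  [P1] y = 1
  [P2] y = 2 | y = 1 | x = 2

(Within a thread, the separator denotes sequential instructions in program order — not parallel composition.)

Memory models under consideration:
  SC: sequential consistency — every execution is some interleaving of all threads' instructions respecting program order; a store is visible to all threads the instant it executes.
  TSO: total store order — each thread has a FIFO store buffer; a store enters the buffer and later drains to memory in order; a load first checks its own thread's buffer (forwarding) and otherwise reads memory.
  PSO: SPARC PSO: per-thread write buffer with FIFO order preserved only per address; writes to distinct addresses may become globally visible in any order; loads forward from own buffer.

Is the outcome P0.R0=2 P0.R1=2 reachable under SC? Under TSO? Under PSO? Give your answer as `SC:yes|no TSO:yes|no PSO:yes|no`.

SC:no TSO:no PSO:yes

outcome vector order: (P0.R0,P0.R1)
under SC → 00, 01, 02, 21
under TSO → 00, 01, 02, 21
under PSO → 00, 01, 02, 20, 21, 22
target 22 ∈ {PSO}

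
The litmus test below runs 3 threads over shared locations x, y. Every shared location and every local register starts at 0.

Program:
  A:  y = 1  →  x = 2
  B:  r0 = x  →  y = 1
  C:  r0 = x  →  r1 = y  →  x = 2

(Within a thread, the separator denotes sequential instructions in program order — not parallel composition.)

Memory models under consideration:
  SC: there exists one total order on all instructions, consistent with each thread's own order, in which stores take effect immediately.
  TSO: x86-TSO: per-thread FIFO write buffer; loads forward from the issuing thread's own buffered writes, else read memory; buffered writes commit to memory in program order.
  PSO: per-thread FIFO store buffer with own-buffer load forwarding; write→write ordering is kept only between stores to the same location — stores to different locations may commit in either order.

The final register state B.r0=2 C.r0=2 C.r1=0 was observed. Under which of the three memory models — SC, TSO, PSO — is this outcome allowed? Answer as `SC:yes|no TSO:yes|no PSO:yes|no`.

SC:no TSO:no PSO:yes

outcome vector order: (B.r0,C.r0,C.r1)
SC: 6 outcomes — {(0,0,0) (0,0,1) (0,2,1) (2,0,0) (2,0,1) (2,2,1)}
TSO: 6 outcomes — {(0,0,0) (0,0,1) (0,2,1) (2,0,0) (2,0,1) (2,2,1)}
PSO: 8 outcomes — {(0,0,0) (0,0,1) (0,2,0) (0,2,1) (2,0,0) (2,0,1) (2,2,0) (2,2,1)}
target (2,2,0) ∈ {PSO}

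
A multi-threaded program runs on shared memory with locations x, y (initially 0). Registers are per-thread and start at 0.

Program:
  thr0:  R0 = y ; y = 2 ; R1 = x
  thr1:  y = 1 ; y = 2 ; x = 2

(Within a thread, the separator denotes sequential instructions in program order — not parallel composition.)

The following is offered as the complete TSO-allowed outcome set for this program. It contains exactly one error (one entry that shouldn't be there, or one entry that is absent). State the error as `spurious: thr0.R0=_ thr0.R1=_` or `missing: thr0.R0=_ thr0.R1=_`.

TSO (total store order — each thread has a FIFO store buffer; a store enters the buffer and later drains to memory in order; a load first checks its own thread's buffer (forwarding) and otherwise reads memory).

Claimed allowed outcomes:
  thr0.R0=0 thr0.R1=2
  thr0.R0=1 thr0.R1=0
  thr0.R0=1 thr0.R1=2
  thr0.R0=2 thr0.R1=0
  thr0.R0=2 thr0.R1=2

outcome vector order: (thr0.R0,thr0.R1)
TSO: 6 outcomes — {<0 0> <0 2> <1 0> <1 2> <2 0> <2 2>}
TSO∖claimed = {<0 0>}

missing: thr0.R0=0 thr0.R1=0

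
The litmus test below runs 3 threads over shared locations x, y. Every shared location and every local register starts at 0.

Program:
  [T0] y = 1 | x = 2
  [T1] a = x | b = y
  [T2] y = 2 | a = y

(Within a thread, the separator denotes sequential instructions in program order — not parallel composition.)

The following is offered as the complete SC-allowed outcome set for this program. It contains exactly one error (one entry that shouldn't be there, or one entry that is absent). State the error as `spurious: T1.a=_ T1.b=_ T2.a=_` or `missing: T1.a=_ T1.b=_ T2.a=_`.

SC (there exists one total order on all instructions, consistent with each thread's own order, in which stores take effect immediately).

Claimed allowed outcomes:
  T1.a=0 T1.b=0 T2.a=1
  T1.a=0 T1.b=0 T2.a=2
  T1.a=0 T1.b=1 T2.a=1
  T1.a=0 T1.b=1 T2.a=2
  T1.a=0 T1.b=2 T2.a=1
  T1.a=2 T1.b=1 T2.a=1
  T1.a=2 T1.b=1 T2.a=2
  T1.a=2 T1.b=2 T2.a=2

missing: T1.a=0 T1.b=2 T2.a=2

outcome vector order: (T1.a,T1.b,T2.a)
under SC → (0,0,1); (0,0,2); (0,1,1); (0,1,2); (0,2,1); (0,2,2); (2,1,1); (2,1,2); (2,2,2)
SC∖claimed = {(0,2,2)}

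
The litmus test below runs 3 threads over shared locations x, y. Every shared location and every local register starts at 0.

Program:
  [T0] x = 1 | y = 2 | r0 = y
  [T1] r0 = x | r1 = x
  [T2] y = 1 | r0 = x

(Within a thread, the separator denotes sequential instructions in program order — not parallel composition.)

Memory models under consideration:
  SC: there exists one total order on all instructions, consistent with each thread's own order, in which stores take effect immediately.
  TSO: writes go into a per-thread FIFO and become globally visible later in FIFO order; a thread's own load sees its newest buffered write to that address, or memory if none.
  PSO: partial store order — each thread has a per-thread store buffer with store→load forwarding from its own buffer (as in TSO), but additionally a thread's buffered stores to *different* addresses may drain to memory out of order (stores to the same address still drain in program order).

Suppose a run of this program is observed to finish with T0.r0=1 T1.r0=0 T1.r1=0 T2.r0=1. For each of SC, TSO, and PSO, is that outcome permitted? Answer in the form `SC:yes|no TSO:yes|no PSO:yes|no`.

outcome vector order: (T0.r0,T1.r0,T1.r1,T2.r0)
SC: 9 outcomes — {1/0/0/1, 1/0/1/1, 1/1/1/1, 2/0/0/0, 2/0/0/1, 2/0/1/0, 2/0/1/1, 2/1/1/0, 2/1/1/1}
TSO: 12 outcomes — {1/0/0/0, 1/0/0/1, 1/0/1/0, 1/0/1/1, 1/1/1/0, 1/1/1/1, 2/0/0/0, 2/0/0/1, 2/0/1/0, 2/0/1/1, 2/1/1/0, 2/1/1/1}
PSO: 12 outcomes — {1/0/0/0, 1/0/0/1, 1/0/1/0, 1/0/1/1, 1/1/1/0, 1/1/1/1, 2/0/0/0, 2/0/0/1, 2/0/1/0, 2/0/1/1, 2/1/1/0, 2/1/1/1}
target 1/0/0/1 ∈ {SC,TSO,PSO}

SC:yes TSO:yes PSO:yes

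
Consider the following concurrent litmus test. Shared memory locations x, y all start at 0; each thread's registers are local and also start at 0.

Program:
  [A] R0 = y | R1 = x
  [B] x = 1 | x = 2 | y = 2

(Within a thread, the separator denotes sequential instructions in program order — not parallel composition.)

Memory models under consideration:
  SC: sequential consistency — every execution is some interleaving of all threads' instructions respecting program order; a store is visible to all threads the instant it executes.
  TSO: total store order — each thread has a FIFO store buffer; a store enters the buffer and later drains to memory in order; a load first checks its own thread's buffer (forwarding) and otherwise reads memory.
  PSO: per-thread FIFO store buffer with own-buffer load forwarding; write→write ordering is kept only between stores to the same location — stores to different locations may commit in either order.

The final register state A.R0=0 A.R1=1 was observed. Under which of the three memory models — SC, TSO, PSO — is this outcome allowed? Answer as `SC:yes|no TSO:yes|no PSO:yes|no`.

outcome vector order: (A.R0,A.R1)
[SC] allowed = {(0,0) (0,1) (0,2) (2,2)}
[TSO] allowed = {(0,0) (0,1) (0,2) (2,2)}
[PSO] allowed = {(0,0) (0,1) (0,2) (2,0) (2,1) (2,2)}
target (0,1) ∈ {SC,TSO,PSO}

SC:yes TSO:yes PSO:yes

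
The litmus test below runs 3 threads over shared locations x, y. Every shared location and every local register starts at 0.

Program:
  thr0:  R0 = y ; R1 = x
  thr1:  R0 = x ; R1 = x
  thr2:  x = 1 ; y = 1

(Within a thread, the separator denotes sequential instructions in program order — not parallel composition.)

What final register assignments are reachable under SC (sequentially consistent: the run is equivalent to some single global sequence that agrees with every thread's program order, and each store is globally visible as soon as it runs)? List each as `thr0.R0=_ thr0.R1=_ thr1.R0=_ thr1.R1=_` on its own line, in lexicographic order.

thr0.R0=0 thr0.R1=0 thr1.R0=0 thr1.R1=0
thr0.R0=0 thr0.R1=0 thr1.R0=0 thr1.R1=1
thr0.R0=0 thr0.R1=0 thr1.R0=1 thr1.R1=1
thr0.R0=0 thr0.R1=1 thr1.R0=0 thr1.R1=0
thr0.R0=0 thr0.R1=1 thr1.R0=0 thr1.R1=1
thr0.R0=0 thr0.R1=1 thr1.R0=1 thr1.R1=1
thr0.R0=1 thr0.R1=1 thr1.R0=0 thr1.R1=0
thr0.R0=1 thr0.R1=1 thr1.R0=0 thr1.R1=1
thr0.R0=1 thr0.R1=1 thr1.R0=1 thr1.R1=1

outcome vector order: (thr0.R0,thr0.R1,thr1.R0,thr1.R1)
|SC outcomes| = 9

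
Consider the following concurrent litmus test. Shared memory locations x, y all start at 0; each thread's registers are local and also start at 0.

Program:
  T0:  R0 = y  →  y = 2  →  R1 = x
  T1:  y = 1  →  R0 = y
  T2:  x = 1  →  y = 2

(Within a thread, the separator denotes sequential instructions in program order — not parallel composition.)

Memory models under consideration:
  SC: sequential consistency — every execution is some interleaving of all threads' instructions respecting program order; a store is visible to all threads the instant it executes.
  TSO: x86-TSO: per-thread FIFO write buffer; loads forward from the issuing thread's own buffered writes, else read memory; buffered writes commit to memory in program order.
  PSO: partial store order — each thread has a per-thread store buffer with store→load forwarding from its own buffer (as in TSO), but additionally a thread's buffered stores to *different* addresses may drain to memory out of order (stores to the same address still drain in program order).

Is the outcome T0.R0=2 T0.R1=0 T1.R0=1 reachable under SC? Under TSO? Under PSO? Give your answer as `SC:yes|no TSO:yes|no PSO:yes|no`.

outcome vector order: (T0.R0,T0.R1,T1.R0)
[SC] allowed = {001 002 011 012 101 102 111 112 211 212}
[TSO] allowed = {001 002 011 012 101 102 111 112 211 212}
[PSO] allowed = {001 002 011 012 101 102 111 112 201 202 211 212}
target 201 ∈ {PSO}

SC:no TSO:no PSO:yes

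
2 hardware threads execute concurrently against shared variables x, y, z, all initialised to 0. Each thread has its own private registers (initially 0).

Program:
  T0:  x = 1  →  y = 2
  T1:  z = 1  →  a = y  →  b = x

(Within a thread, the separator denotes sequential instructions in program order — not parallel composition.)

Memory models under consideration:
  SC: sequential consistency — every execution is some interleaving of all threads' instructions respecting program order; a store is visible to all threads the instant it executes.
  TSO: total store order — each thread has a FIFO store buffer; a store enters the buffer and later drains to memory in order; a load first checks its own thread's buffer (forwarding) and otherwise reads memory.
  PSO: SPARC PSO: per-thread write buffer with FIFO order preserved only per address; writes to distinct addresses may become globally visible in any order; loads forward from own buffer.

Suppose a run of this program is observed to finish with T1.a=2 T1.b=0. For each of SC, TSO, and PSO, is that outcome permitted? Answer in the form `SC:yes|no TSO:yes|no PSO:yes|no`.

outcome vector order: (T1.a,T1.b)
under SC → 0/0 0/1 2/1
under TSO → 0/0 0/1 2/1
under PSO → 0/0 0/1 2/0 2/1
target 2/0 ∈ {PSO}

SC:no TSO:no PSO:yes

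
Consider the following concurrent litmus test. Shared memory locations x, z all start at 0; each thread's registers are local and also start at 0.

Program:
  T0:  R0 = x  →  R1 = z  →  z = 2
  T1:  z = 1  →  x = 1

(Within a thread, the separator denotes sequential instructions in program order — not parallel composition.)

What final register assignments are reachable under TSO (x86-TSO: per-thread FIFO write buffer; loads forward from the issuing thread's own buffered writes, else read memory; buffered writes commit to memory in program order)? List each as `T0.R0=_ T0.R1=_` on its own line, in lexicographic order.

outcome vector order: (T0.R0,T0.R1)
|TSO outcomes| = 3

T0.R0=0 T0.R1=0
T0.R0=0 T0.R1=1
T0.R0=1 T0.R1=1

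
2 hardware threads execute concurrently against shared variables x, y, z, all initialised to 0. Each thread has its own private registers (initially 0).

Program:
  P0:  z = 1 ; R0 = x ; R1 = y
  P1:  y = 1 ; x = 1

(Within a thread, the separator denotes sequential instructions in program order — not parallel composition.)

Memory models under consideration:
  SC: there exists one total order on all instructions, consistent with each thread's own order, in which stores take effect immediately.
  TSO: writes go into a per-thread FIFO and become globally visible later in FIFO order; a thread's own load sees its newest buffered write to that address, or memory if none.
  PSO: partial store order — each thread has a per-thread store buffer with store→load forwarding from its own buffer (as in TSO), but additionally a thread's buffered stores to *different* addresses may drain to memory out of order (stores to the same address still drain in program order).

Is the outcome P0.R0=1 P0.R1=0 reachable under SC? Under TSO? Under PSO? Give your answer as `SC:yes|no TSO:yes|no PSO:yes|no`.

SC:no TSO:no PSO:yes

outcome vector order: (P0.R0,P0.R1)
SC (3): (0,0) (0,1) (1,1)
TSO (3): (0,0) (0,1) (1,1)
PSO (4): (0,0) (0,1) (1,0) (1,1)
target (1,0) ∈ {PSO}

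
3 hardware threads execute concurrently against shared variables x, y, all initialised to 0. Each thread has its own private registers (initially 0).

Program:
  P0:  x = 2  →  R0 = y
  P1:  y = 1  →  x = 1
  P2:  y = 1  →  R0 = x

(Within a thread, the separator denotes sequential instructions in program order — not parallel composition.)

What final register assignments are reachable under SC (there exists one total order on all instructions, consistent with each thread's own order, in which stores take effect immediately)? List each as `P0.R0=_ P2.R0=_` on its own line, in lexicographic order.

outcome vector order: (P0.R0,P2.R0)
|SC outcomes| = 5

P0.R0=0 P2.R0=1
P0.R0=0 P2.R0=2
P0.R0=1 P2.R0=0
P0.R0=1 P2.R0=1
P0.R0=1 P2.R0=2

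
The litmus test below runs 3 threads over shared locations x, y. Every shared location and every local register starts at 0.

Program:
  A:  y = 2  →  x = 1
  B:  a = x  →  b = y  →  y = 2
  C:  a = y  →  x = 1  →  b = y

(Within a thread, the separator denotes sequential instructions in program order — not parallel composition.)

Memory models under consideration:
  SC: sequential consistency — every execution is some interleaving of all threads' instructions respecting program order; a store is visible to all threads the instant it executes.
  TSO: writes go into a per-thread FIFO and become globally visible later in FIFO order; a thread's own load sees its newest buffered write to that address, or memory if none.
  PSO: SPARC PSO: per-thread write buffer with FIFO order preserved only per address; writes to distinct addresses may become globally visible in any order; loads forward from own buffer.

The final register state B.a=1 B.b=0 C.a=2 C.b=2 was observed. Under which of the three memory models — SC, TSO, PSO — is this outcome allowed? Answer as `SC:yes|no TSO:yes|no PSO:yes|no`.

SC:no TSO:no PSO:yes

outcome vector order: (B.a,B.b,C.a,C.b)
SC (11): <0 0 0 0>; <0 0 0 2>; <0 0 2 2>; <0 2 0 0>; <0 2 0 2>; <0 2 2 2>; <1 0 0 0>; <1 0 0 2>; <1 2 0 0>; <1 2 0 2>; <1 2 2 2>
TSO (11): <0 0 0 0>; <0 0 0 2>; <0 0 2 2>; <0 2 0 0>; <0 2 0 2>; <0 2 2 2>; <1 0 0 0>; <1 0 0 2>; <1 2 0 0>; <1 2 0 2>; <1 2 2 2>
PSO (12): <0 0 0 0>; <0 0 0 2>; <0 0 2 2>; <0 2 0 0>; <0 2 0 2>; <0 2 2 2>; <1 0 0 0>; <1 0 0 2>; <1 0 2 2>; <1 2 0 0>; <1 2 0 2>; <1 2 2 2>
target <1 0 2 2> ∈ {PSO}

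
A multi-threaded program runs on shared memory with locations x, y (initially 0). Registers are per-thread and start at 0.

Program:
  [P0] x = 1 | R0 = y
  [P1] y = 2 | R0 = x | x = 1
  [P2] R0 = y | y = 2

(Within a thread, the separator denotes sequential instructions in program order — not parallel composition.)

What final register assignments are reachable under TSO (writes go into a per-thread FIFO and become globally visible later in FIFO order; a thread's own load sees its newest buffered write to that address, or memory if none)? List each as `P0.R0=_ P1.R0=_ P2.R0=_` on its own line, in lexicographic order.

outcome vector order: (P0.R0,P1.R0,P2.R0)
|TSO outcomes| = 8

P0.R0=0 P1.R0=0 P2.R0=0
P0.R0=0 P1.R0=0 P2.R0=2
P0.R0=0 P1.R0=1 P2.R0=0
P0.R0=0 P1.R0=1 P2.R0=2
P0.R0=2 P1.R0=0 P2.R0=0
P0.R0=2 P1.R0=0 P2.R0=2
P0.R0=2 P1.R0=1 P2.R0=0
P0.R0=2 P1.R0=1 P2.R0=2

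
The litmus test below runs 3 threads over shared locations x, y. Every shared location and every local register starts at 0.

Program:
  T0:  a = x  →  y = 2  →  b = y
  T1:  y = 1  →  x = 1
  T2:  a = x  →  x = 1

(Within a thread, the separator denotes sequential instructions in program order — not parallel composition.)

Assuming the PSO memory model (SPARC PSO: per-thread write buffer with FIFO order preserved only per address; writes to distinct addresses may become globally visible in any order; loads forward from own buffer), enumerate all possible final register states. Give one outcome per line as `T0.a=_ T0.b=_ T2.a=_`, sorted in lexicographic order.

outcome vector order: (T0.a,T0.b,T2.a)
|PSO outcomes| = 8

T0.a=0 T0.b=1 T2.a=0
T0.a=0 T0.b=1 T2.a=1
T0.a=0 T0.b=2 T2.a=0
T0.a=0 T0.b=2 T2.a=1
T0.a=1 T0.b=1 T2.a=0
T0.a=1 T0.b=1 T2.a=1
T0.a=1 T0.b=2 T2.a=0
T0.a=1 T0.b=2 T2.a=1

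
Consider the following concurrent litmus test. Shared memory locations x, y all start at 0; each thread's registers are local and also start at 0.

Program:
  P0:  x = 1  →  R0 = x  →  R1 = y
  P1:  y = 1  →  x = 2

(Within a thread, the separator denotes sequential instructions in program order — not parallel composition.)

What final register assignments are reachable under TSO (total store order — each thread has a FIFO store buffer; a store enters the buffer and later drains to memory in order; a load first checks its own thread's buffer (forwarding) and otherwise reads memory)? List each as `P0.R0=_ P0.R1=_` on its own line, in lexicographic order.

P0.R0=1 P0.R1=0
P0.R0=1 P0.R1=1
P0.R0=2 P0.R1=1

outcome vector order: (P0.R0,P0.R1)
|TSO outcomes| = 3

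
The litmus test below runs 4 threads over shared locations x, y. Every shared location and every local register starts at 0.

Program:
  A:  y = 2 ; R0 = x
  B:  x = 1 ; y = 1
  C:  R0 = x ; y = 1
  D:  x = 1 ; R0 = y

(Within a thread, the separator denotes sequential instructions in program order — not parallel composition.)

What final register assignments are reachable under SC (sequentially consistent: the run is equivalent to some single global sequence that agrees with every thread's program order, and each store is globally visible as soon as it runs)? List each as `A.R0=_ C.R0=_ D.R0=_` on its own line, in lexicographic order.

A.R0=0 C.R0=0 D.R0=1
A.R0=0 C.R0=0 D.R0=2
A.R0=0 C.R0=1 D.R0=1
A.R0=0 C.R0=1 D.R0=2
A.R0=1 C.R0=0 D.R0=0
A.R0=1 C.R0=0 D.R0=1
A.R0=1 C.R0=0 D.R0=2
A.R0=1 C.R0=1 D.R0=0
A.R0=1 C.R0=1 D.R0=1
A.R0=1 C.R0=1 D.R0=2

outcome vector order: (A.R0,C.R0,D.R0)
|SC outcomes| = 10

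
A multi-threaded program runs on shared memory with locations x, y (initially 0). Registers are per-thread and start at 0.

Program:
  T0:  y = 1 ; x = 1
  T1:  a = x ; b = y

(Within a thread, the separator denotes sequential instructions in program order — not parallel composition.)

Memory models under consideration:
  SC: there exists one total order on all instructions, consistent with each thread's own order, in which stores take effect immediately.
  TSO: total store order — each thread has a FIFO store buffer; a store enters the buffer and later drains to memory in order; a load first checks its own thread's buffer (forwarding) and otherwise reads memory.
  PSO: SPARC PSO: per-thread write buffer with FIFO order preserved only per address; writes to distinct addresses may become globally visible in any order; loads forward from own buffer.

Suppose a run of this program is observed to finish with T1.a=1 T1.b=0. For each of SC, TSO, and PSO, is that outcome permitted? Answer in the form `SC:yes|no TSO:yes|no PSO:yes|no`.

outcome vector order: (T1.a,T1.b)
SC: 3 outcomes — {00 01 11}
TSO: 3 outcomes — {00 01 11}
PSO: 4 outcomes — {00 01 10 11}
target 10 ∈ {PSO}

SC:no TSO:no PSO:yes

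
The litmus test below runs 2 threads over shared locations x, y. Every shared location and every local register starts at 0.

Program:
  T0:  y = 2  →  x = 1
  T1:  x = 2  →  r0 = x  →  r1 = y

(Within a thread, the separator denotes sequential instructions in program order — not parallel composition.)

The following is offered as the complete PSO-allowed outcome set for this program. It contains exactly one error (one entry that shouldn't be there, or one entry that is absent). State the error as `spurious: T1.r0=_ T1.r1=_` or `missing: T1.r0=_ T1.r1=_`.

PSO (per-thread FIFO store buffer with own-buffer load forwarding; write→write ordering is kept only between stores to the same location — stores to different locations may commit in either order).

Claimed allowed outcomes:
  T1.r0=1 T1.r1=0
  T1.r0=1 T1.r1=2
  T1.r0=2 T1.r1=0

missing: T1.r0=2 T1.r1=2

outcome vector order: (T1.r0,T1.r1)
[PSO] allowed = {10, 12, 20, 22}
PSO∖claimed = {22}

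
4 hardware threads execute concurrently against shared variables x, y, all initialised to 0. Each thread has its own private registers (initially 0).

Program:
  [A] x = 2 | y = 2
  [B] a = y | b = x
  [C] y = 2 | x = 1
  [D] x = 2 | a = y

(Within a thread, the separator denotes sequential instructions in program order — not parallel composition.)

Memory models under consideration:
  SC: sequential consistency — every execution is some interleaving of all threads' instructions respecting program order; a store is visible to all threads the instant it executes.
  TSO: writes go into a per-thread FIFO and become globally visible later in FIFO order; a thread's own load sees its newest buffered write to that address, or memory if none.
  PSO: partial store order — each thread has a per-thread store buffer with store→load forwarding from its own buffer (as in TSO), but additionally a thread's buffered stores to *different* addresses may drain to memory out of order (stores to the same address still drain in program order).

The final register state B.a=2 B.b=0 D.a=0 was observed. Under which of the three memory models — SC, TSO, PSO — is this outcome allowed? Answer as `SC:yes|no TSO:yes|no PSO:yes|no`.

SC:no TSO:yes PSO:yes

outcome vector order: (B.a,B.b,D.a)
[SC] allowed = {000 002 010 012 020 022 202 210 212 220 222}
[TSO] allowed = {000 002 010 012 020 022 200 202 210 212 220 222}
[PSO] allowed = {000 002 010 012 020 022 200 202 210 212 220 222}
target 200 ∈ {TSO,PSO}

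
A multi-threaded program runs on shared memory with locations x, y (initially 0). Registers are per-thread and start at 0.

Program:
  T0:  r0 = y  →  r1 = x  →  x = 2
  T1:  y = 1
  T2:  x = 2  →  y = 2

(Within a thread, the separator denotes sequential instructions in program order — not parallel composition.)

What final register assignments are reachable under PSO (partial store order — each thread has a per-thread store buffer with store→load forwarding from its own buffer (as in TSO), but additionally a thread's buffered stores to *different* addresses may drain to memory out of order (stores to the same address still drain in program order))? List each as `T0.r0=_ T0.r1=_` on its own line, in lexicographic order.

outcome vector order: (T0.r0,T0.r1)
|PSO outcomes| = 6

T0.r0=0 T0.r1=0
T0.r0=0 T0.r1=2
T0.r0=1 T0.r1=0
T0.r0=1 T0.r1=2
T0.r0=2 T0.r1=0
T0.r0=2 T0.r1=2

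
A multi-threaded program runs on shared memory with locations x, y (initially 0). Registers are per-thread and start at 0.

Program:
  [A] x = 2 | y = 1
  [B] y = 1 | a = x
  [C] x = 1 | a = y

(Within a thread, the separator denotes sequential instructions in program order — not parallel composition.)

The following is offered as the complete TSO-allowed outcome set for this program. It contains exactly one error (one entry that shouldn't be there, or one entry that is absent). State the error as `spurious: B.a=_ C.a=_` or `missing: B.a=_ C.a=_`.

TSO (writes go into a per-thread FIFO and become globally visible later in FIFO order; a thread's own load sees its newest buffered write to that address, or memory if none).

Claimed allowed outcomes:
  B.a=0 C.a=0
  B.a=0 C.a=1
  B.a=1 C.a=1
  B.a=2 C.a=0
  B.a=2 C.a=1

missing: B.a=1 C.a=0

outcome vector order: (B.a,C.a)
TSO (6): 0/0, 0/1, 1/0, 1/1, 2/0, 2/1
TSO∖claimed = {1/0}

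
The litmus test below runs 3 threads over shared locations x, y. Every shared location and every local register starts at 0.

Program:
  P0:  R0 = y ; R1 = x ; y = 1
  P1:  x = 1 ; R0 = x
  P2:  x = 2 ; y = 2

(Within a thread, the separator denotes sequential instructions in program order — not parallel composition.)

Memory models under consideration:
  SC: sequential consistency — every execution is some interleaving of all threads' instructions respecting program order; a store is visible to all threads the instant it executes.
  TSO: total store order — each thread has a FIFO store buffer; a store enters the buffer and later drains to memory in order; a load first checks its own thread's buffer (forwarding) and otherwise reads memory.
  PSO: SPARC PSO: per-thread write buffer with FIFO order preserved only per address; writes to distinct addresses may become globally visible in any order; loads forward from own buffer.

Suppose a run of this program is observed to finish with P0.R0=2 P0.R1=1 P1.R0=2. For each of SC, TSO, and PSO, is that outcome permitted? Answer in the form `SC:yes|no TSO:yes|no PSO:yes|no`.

SC:no TSO:no PSO:yes

outcome vector order: (P0.R0,P0.R1,P1.R0)
under SC → <0 0 1>; <0 0 2>; <0 1 1>; <0 1 2>; <0 2 1>; <0 2 2>; <2 1 1>; <2 2 1>; <2 2 2>
under TSO → <0 0 1>; <0 0 2>; <0 1 1>; <0 1 2>; <0 2 1>; <0 2 2>; <2 1 1>; <2 2 1>; <2 2 2>
under PSO → <0 0 1>; <0 0 2>; <0 1 1>; <0 1 2>; <0 2 1>; <0 2 2>; <2 0 1>; <2 0 2>; <2 1 1>; <2 1 2>; <2 2 1>; <2 2 2>
target <2 1 2> ∈ {PSO}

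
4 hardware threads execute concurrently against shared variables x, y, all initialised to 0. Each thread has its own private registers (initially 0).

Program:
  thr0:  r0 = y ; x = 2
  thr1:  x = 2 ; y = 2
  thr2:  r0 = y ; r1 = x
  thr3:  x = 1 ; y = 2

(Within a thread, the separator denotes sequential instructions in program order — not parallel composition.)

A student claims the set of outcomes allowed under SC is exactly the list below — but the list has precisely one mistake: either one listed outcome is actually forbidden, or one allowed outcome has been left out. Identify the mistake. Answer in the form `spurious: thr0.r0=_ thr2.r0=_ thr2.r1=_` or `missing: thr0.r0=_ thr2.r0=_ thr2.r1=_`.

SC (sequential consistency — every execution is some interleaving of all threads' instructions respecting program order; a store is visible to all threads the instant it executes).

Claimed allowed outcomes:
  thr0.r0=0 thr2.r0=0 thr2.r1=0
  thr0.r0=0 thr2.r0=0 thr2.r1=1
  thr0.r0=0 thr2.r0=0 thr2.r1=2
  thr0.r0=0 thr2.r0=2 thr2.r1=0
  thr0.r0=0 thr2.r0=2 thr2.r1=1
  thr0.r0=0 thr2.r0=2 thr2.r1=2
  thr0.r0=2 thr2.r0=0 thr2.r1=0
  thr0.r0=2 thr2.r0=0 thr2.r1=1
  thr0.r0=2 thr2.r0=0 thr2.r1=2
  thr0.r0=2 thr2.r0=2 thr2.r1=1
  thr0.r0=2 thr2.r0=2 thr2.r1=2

spurious: thr0.r0=0 thr2.r0=2 thr2.r1=0

outcome vector order: (thr0.r0,thr2.r0,thr2.r1)
under SC → <0 0 0> <0 0 1> <0 0 2> <0 2 1> <0 2 2> <2 0 0> <2 0 1> <2 0 2> <2 2 1> <2 2 2>
claimed∖SC = {<0 2 0>}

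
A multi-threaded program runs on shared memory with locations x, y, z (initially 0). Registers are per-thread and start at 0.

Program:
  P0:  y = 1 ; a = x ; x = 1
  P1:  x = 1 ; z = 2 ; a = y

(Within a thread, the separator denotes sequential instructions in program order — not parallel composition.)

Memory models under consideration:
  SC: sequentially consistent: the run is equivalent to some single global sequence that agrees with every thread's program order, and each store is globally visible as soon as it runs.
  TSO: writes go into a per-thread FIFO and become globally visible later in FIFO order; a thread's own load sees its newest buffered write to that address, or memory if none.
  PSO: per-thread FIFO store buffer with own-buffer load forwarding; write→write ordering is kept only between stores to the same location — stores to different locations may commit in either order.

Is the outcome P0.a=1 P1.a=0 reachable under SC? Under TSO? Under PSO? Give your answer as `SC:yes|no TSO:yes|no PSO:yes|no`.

outcome vector order: (P0.a,P1.a)
under SC → 0/1, 1/0, 1/1
under TSO → 0/0, 0/1, 1/0, 1/1
under PSO → 0/0, 0/1, 1/0, 1/1
target 1/0 ∈ {SC,TSO,PSO}

SC:yes TSO:yes PSO:yes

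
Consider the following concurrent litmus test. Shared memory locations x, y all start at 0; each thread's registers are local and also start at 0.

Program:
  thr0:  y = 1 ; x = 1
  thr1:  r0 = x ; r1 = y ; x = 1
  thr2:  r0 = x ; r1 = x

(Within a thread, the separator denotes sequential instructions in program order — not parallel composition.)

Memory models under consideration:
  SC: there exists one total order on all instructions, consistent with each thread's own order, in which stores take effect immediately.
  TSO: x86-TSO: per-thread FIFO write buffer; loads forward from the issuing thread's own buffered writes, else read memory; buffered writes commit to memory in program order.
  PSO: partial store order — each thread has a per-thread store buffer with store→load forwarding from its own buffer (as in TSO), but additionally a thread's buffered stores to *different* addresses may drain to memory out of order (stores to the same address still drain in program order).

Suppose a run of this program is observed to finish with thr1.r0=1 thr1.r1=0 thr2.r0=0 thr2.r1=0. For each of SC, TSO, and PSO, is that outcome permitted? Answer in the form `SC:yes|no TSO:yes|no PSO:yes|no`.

outcome vector order: (thr1.r0,thr1.r1,thr2.r0,thr2.r1)
SC: 9 outcomes — {0000 0001 0011 0100 0101 0111 1100 1101 1111}
TSO: 9 outcomes — {0000 0001 0011 0100 0101 0111 1100 1101 1111}
PSO: 12 outcomes — {0000 0001 0011 0100 0101 0111 1000 1001 1011 1100 1101 1111}
target 1000 ∈ {PSO}

SC:no TSO:no PSO:yes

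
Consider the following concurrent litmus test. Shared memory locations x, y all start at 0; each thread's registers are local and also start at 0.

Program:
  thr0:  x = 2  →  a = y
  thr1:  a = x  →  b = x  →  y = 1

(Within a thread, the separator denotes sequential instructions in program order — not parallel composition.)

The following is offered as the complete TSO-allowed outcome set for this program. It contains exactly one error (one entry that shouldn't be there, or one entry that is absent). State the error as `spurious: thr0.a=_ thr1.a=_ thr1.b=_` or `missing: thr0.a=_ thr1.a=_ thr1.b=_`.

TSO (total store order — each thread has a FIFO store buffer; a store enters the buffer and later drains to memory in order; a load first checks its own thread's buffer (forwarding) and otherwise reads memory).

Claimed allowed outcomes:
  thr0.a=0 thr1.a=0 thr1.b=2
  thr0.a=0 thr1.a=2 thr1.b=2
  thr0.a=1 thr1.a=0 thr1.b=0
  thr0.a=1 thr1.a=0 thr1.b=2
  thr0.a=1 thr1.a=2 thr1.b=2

outcome vector order: (thr0.a,thr1.a,thr1.b)
under TSO → (0,0,0) (0,0,2) (0,2,2) (1,0,0) (1,0,2) (1,2,2)
TSO∖claimed = {(0,0,0)}

missing: thr0.a=0 thr1.a=0 thr1.b=0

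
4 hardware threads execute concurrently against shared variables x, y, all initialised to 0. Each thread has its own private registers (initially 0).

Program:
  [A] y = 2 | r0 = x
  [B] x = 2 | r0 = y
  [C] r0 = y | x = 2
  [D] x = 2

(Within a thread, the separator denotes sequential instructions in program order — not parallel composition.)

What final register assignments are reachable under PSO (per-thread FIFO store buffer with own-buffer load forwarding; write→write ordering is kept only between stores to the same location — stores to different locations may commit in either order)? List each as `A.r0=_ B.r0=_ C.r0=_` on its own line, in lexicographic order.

outcome vector order: (A.r0,B.r0,C.r0)
|PSO outcomes| = 8

A.r0=0 B.r0=0 C.r0=0
A.r0=0 B.r0=0 C.r0=2
A.r0=0 B.r0=2 C.r0=0
A.r0=0 B.r0=2 C.r0=2
A.r0=2 B.r0=0 C.r0=0
A.r0=2 B.r0=0 C.r0=2
A.r0=2 B.r0=2 C.r0=0
A.r0=2 B.r0=2 C.r0=2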